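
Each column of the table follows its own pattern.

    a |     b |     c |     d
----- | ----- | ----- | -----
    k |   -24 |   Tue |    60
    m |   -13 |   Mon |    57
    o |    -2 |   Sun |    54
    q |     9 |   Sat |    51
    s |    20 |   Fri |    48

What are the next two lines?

u  31  Thu  45; w  42  Wed  42

Column a: letters move forward 2 places in the alphabet, so k, m, o, q, s → u → w.
For the column b, +11 each step: -24, -13, -2, 9, 20 → 31 → 42.
Column c goes Tue, Mon, Sun, Sat, Fri → Thu → Wed (runs backward through the weekdays Mon→Sun).
Column d: 60, 57, 54, 51, 48 → 45 → 42 (−3 each step).
Putting the parts together: u  31  Thu  45 and then w  42  Wed  42.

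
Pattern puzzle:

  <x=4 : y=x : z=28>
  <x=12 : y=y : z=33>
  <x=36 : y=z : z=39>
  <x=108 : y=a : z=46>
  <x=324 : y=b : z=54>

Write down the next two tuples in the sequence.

<x=972 : y=c : z=63>, <x=2916 : y=d : z=73>

X — ×3 each step: 4, 12, 36, 108, 324 → 972 → 2916.
Y goes x, y, z, a, b → c → d (letters move forward 1 place in the alphabet, wrapping Z→A).
Z: 28, 33, 39, 46, 54 → 63 → 73 (differences are 5, 6, 7, … (increasing by 1 each time)).
So the next two tuples are <x=972 : y=c : z=63> and <x=2916 : y=d : z=73>.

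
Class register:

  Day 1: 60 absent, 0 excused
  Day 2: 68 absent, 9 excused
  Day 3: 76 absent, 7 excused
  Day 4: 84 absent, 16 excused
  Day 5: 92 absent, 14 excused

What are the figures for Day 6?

100 absent, 23 excused

Absent goes 60, 68, 76, 84, 92 → 100 (+8 each step).
Excused goes 0, 9, 7, 16, 14 → 23 (alternating steps +9, −2, +9, −2, …).
Putting it together: 100 absent, 23 excused.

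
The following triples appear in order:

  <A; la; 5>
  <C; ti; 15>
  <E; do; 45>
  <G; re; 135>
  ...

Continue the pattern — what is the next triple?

<I; mi; 405>

Letter goes A, C, E, G → I (letters move forward 2 places in the alphabet).
For the note, runs through the solfège scale do→ti: la, ti, do, re → mi.
Third entry: ×3 each step, so 5, 15, 45, 135 → 405.
Combining the parts gives <I; mi; 405>.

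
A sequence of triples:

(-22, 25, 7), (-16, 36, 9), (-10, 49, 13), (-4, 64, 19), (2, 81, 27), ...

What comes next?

(8, 100, 37)

First slot: -22, -16, -10, -4, 2 → 8 (+6 each step).
Second slot — perfect squares: 5², 6², 7², …: 25, 36, 49, 64, 81 → 100.
Third slot — differences are 2, 4, 6, … (increasing by 2 each time): 7, 9, 13, 19, 27 → 37.
So the next triple is (8, 100, 37).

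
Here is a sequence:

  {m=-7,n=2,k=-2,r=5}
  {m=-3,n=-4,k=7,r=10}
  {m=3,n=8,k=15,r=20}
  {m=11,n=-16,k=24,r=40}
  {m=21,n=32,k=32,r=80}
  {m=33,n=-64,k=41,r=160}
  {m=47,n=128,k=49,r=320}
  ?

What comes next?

M goes -7, -3, 3, 11, 21, 33, 47 → 63 (differences are 4, 6, 8, … (increasing by 2 each time)).
For the n, ×(-2) each step: 2, -4, 8, -16, 32, -64, 128 → -256.
K: alternating steps +9, +8, +9, +8, …, so -2, 7, 15, 24, 32, 41, 49 → 58.
R — ×2 each step: 5, 10, 20, 40, 80, 160, 320 → 640.
So the next 4-tuple is {m=63,n=-256,k=58,r=640}.

{m=63,n=-256,k=58,r=640}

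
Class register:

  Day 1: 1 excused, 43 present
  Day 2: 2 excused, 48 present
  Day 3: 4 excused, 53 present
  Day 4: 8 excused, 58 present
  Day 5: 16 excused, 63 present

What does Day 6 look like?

Excused: 1, 2, 4, 8, 16 → 32 (×2 each step).
Present: +5 each step, so 43, 48, 53, 58, 63 → 68.
So the next line is 32 excused, 68 present.

32 excused, 68 present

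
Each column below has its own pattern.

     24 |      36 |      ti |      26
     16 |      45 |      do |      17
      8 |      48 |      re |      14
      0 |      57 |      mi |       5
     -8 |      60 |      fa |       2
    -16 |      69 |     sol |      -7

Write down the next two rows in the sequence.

First component — −8 each step: 24, 16, 8, 0, -8, -16 → -24 → -32.
For the second component, alternating steps +9, +3, +9, +3, …: 36, 45, 48, 57, 60, 69 → 72 → 81.
Note — runs through the solfège scale do→ti: ti, do, re, mi, fa, sol → la → ti.
For the fourth component, together with the second component always sums to 62: 26, 17, 14, 5, 2, -7 → -10 → -19.
Putting the parts together: -24  72  la  -10 and then -32  81  ti  -19.

-24  72  la  -10; -32  81  ti  -19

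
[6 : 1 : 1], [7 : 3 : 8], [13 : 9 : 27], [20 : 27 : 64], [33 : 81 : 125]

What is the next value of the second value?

First value goes 6, 7, 13, 20, 33 → 53 (each term is the sum of the two before it).
Second value: ×3 each step; 1, 3, 9, 27, 81 → 243.
Third value: perfect cubes: 1³, 2³, 3³, …, so 1, 8, 27, 64, 125 → 216.

243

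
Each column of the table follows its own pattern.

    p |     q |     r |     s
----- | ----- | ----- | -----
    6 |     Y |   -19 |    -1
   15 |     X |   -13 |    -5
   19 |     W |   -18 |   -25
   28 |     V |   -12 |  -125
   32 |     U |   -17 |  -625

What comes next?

Column p — alternating steps +9, +4, +9, +4, …: 6, 15, 19, 28, 32 → 41.
Column q: Y, X, W, V, U → T (letters move back 1 place in the alphabet).
Column r goes -19, -13, -18, -12, -17 → -11 (alternating steps +6, −5, +6, −5, …).
Column s: ×5 each step, so -1, -5, -25, -125, -625 → -3125.
Combining the parts gives 41  T  -11  -3125.

41  T  -11  -3125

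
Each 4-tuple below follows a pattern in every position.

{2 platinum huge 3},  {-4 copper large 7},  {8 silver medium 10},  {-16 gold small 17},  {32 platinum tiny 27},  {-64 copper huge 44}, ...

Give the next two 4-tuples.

For the first value, ×(-2) each step: 2, -4, 8, -16, 32, -64 → 128 → -256.
Metal: repeats platinum → copper → silver → gold; platinum, copper, silver, gold, platinum, copper → silver → gold.
Size: repeats huge → large → medium → small → tiny, so huge, large, medium, small, tiny, huge → large → medium.
Fourth value: each term is the sum of the two before it, so 3, 7, 10, 17, 27, 44 → 71 → 115.
Putting the parts together: {128 silver large 71} and then {-256 gold medium 115}.

{128 silver large 71}, {-256 gold medium 115}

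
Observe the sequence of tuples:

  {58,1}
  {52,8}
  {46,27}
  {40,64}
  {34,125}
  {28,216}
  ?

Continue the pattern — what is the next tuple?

{22,343}

First component: 58, 52, 46, 40, 34, 28 → 22 (−6 each step).
Second component goes 1, 8, 27, 64, 125, 216 → 343 (perfect cubes: 1³, 2³, 3³, …).
Combining the parts gives {22,343}.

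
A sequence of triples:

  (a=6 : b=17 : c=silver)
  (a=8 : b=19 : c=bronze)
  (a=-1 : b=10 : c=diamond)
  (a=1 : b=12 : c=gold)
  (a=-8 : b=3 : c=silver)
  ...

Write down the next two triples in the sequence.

A goes 6, 8, -1, 1, -8 → -6 → -15 (alternating steps +2, −9, +2, −9, …).
B — always 11 more than the a: 17, 19, 10, 12, 3 → 5 → -4.
For the c, repeats silver → bronze → diamond → gold: silver, bronze, diamond, gold, silver → bronze → diamond.
So the next two triples are (a=-6 : b=5 : c=bronze) and (a=-15 : b=-4 : c=diamond).

(a=-6 : b=5 : c=bronze), (a=-15 : b=-4 : c=diamond)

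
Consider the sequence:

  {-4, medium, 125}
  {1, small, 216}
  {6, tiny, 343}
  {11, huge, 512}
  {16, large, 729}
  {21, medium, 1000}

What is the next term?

{26, small, 1331}

First coordinate goes -4, 1, 6, 11, 16, 21 → 26 (+5 each step).
Size: repeats medium → small → tiny → huge → large; medium, small, tiny, huge, large, medium → small.
Third coordinate: perfect cubes: 5³, 6³, 7³, …, so 125, 216, 343, 512, 729, 1000 → 1331.
Putting it together: {26, small, 1331}.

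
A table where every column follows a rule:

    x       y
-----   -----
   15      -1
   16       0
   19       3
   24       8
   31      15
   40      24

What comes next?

51  35

Column x: differences are 1, 3, 5, … (increasing by 2 each time); 15, 16, 19, 24, 31, 40 → 51.
For the column y, differences are 1, 3, 5, … (increasing by 2 each time): -1, 0, 3, 8, 15, 24 → 35.
Combining the parts gives 51  35.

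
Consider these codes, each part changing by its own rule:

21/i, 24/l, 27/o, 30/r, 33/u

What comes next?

36/x

First component: +3 each step, so 21, 24, 27, 30, 33 → 36.
Letter: letters move forward 3 places in the alphabet, so i, l, o, r, u → x.
Putting it together: 36/x.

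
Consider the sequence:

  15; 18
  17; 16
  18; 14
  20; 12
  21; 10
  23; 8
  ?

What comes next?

24; 6

First slot: alternating steps +2, +1, +2, +1, …, so 15, 17, 18, 20, 21, 23 → 24.
For the second slot, −2 each step: 18, 16, 14, 12, 10, 8 → 6.
Putting it together: 24; 6.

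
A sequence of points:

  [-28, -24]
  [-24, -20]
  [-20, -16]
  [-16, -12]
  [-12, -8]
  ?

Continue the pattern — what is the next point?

[-8, -4]

First value: +4 each step; -28, -24, -20, -16, -12 → -8.
Second value goes -24, -20, -16, -12, -8 → -4 (always 4 more than the first value).
So the next point is [-8, -4].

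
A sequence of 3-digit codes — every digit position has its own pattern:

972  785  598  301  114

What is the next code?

927

First digit: −2 each step, mod 10, so 9, 7, 5, 3, 1 → 9.
Second digit: +1 each step, mod 10; 7, 8, 9, 0, 1 → 2.
Third digit — +3 each step, mod 10: 2, 5, 8, 1, 4 → 7.
So the next code is 927.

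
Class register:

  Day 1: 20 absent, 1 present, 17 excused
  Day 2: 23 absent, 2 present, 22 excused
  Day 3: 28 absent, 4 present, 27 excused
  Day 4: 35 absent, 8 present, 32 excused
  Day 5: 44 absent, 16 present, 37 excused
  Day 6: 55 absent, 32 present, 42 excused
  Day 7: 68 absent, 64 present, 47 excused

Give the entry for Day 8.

83 absent, 128 present, 52 excused

Absent: 20, 23, 28, 35, 44, 55, 68 → 83 (differences are 3, 5, 7, … (increasing by 2 each time)).
Present — ×2 each step: 1, 2, 4, 8, 16, 32, 64 → 128.
Excused goes 17, 22, 27, 32, 37, 42, 47 → 52 (+5 each step).
Combining the parts gives 83 absent, 128 present, 52 excused.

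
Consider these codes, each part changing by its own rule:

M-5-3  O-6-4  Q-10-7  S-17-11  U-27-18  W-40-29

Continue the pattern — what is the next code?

Y-56-47

Letter: M, O, Q, S, U, W → Y (letters move forward 2 places in the alphabet).
Second component: 5, 6, 10, 17, 27, 40 → 56 (differences are 1, 4, 7, … (increasing by 3 each time)).
Third component: 3, 4, 7, 11, 18, 29 → 47 (each term is the sum of the two before it).
Combining the parts gives Y-56-47.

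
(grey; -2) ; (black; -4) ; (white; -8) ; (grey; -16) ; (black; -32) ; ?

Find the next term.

For the shade, repeats grey → black → white: grey, black, white, grey, black → white.
Second entry: -2, -4, -8, -16, -32 → -64 (×2 each step).
Putting it together: (white; -64).

(white; -64)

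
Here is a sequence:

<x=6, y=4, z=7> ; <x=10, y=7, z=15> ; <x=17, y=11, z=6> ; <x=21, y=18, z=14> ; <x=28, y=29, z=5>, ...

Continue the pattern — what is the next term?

X: 6, 10, 17, 21, 28 → 32 (alternating steps +4, +7, +4, +7, …).
Y: each term is the sum of the two before it, so 4, 7, 11, 18, 29 → 47.
Z goes 7, 15, 6, 14, 5 → 13 (alternating steps +8, −9, +8, −9, …).
Combining the parts gives <x=32, y=47, z=13>.

<x=32, y=47, z=13>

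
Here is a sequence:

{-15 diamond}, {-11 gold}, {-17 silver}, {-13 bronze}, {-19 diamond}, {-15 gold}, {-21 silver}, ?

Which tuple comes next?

{-17 bronze}

First part: alternating steps +4, −6, +4, −6, …, so -15, -11, -17, -13, -19, -15, -21 → -17.
Rank: diamond, gold, silver, bronze, diamond, gold, silver → bronze (repeats diamond → gold → silver → bronze).
Combining the parts gives {-17 bronze}.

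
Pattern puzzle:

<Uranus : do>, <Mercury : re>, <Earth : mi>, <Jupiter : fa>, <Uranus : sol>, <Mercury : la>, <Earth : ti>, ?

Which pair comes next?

Planet: repeats Uranus → Mercury → Earth → Jupiter; Uranus, Mercury, Earth, Jupiter, Uranus, Mercury, Earth → Jupiter.
Note — runs through the solfège scale do→ti: do, re, mi, fa, sol, la, ti → do.
Putting it together: <Jupiter : do>.

<Jupiter : do>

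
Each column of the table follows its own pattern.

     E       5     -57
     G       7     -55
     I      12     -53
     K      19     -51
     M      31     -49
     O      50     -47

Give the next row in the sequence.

Letter goes E, G, I, K, M, O → Q (letters move forward 2 places in the alphabet).
For the second component, each term is the sum of the two before it: 5, 7, 12, 19, 31, 50 → 81.
Third component goes -57, -55, -53, -51, -49, -47 → -45 (+2 each step).
So the next row is Q  81  -45.

Q  81  -45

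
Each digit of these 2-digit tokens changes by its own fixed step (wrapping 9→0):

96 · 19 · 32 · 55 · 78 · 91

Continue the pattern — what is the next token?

14

First digit: +2 each step, mod 10; 9, 1, 3, 5, 7, 9 → 1.
Second digit: +3 each step, mod 10, so 6, 9, 2, 5, 8, 1 → 4.
Putting it together: 14.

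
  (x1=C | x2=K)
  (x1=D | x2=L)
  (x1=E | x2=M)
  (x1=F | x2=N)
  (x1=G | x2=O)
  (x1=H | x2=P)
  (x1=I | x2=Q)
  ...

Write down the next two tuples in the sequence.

For the x1, letters move forward 1 place in the alphabet: C, D, E, F, G, H, I → J → K.
X2: letters move forward 1 place in the alphabet, so K, L, M, N, O, P, Q → R → S.
So the next two tuples are (x1=J | x2=R) and (x1=K | x2=S).

(x1=J | x2=R), (x1=K | x2=S)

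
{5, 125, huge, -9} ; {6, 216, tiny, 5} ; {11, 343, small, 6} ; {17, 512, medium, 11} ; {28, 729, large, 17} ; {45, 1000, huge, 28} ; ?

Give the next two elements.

First entry — each term is the sum of the two before it: 5, 6, 11, 17, 28, 45 → 73 → 118.
Second entry — perfect cubes: 5³, 6³, 7³, …: 125, 216, 343, 512, 729, 1000 → 1331 → 1728.
Size: huge, tiny, small, medium, large, huge → tiny → small (repeats huge → tiny → small → medium → large).
Fourth entry — always the previous value of the first entry: -9, 5, 6, 11, 17, 28 → 45 → 73.
So the next two elements are {73, 1331, tiny, 45} and {118, 1728, small, 73}.

{73, 1331, tiny, 45}, {118, 1728, small, 73}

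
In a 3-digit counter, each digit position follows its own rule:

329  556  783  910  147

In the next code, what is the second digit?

7

Second digit goes 2, 5, 8, 1, 4 → 7 (+3 each step, mod 10).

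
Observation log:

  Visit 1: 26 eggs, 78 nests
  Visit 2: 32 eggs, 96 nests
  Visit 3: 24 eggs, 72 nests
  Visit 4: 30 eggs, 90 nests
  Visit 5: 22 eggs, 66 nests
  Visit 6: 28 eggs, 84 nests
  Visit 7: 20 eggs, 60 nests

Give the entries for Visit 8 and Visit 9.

Eggs goes 26, 32, 24, 30, 22, 28, 20 → 26 → 18 (alternating steps +6, −8, +6, −8, …).
Nests: always 3 × the eggs, so 78, 96, 72, 90, 66, 84, 60 → 78 → 54.
So the next two lines are 26 eggs, 78 nests and 18 eggs, 54 nests.

26 eggs, 78 nests; 18 eggs, 54 nests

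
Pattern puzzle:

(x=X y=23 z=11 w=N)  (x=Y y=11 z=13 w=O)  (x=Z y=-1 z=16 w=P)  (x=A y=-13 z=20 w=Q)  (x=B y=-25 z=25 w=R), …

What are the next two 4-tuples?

For the x, letters move forward 1 place in the alphabet, wrapping Z→A: X, Y, Z, A, B → C → D.
Y: −12 each step; 23, 11, -1, -13, -25 → -37 → -49.
For the z, differences are 2, 3, 4, … (increasing by 1 each time): 11, 13, 16, 20, 25 → 31 → 38.
W — letters move forward 1 place in the alphabet: N, O, P, Q, R → S → T.
Putting the parts together: (x=C y=-37 z=31 w=S) and then (x=D y=-49 z=38 w=T).

(x=C y=-37 z=31 w=S), (x=D y=-49 z=38 w=T)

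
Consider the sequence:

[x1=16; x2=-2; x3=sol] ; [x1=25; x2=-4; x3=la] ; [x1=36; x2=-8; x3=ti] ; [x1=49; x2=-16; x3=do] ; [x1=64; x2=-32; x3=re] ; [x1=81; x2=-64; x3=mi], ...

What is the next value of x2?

-128

X2: ×2 each step, so -2, -4, -8, -16, -32, -64 → -128.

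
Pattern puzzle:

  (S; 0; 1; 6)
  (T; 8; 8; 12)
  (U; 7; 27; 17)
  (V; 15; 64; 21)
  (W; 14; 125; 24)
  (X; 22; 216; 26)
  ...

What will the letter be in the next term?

Letter: S, T, U, V, W, X → Y (letters move forward 1 place in the alphabet).
Second part: alternating steps +8, −1, +8, −1, …; 0, 8, 7, 15, 14, 22 → 21.
For the third part, perfect cubes: 1³, 2³, 3³, …: 1, 8, 27, 64, 125, 216 → 343.
Fourth part goes 6, 12, 17, 21, 24, 26 → 27 (differences are 6, 5, 4, … (decreasing by 1 each time)).

Y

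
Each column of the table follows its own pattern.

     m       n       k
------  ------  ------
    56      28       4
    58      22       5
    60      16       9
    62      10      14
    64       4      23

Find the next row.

66  -2  37

For the column m, +2 each step: 56, 58, 60, 62, 64 → 66.
Column n: 28, 22, 16, 10, 4 → -2 (−6 each step).
Column k: 4, 5, 9, 14, 23 → 37 (each term is the sum of the two before it).
Combining the parts gives 66  -2  37.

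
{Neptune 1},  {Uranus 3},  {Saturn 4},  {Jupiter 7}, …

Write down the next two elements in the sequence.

Planet: runs backward through the planets Mercury→Neptune; Neptune, Uranus, Saturn, Jupiter → Mars → Earth.
Second slot: each term is the sum of the two before it, so 1, 3, 4, 7 → 11 → 18.
Putting the parts together: {Mars 11} and then {Earth 18}.

{Mars 11}, {Earth 18}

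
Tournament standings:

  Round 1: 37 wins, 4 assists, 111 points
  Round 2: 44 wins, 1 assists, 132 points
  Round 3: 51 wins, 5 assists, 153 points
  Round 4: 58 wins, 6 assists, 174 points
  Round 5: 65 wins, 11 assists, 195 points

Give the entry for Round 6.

Wins goes 37, 44, 51, 58, 65 → 72 (+7 each step).
Assists: 4, 1, 5, 6, 11 → 17 (each term is the sum of the two before it).
Points: always 3 × the wins; 111, 132, 153, 174, 195 → 216.
Putting it together: 72 wins, 17 assists, 216 points.

72 wins, 17 assists, 216 points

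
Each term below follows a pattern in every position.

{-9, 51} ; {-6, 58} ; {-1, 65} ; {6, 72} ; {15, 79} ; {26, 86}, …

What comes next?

First slot goes -9, -6, -1, 6, 15, 26 → 39 (differences are 3, 5, 7, … (increasing by 2 each time)).
Second slot: 51, 58, 65, 72, 79, 86 → 93 (+7 each step).
Putting it together: {39, 93}.

{39, 93}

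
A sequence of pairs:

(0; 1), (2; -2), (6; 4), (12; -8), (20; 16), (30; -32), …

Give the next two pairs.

First entry goes 0, 2, 6, 12, 20, 30 → 42 → 56 (differences are 2, 4, 6, … (increasing by 2 each time)).
Second entry — ×(-2) each step: 1, -2, 4, -8, 16, -32 → 64 → -128.
Putting the parts together: (42; 64) and then (56; -128).

(42; 64), (56; -128)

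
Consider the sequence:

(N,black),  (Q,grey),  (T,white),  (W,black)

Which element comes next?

(Z,grey)

Letter — letters move forward 3 places in the alphabet: N, Q, T, W → Z.
For the shade, repeats black → grey → white: black, grey, white, black → grey.
Combining the parts gives (Z,grey).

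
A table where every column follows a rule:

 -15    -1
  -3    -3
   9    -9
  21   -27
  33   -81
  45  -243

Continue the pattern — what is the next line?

First component — +12 each step: -15, -3, 9, 21, 33, 45 → 57.
Second component: ×3 each step, so -1, -3, -9, -27, -81, -243 → -729.
So the next line is 57  -729.

57  -729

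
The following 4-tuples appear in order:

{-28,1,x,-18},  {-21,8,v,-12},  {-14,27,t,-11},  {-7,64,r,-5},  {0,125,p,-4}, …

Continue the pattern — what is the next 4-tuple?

For the first entry, +7 each step: -28, -21, -14, -7, 0 → 7.
Second entry — perfect cubes: 1³, 2³, 3³, …: 1, 8, 27, 64, 125 → 216.
Letter — letters move back 2 places in the alphabet: x, v, t, r, p → n.
Fourth entry goes -18, -12, -11, -5, -4 → 2 (alternating steps +6, +1, +6, +1, …).
So the next 4-tuple is {7,216,n,2}.

{7,216,n,2}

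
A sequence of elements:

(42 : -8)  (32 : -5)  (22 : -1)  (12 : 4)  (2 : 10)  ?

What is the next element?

(-8 : 17)

For the first slot, −10 each step: 42, 32, 22, 12, 2 → -8.
Second slot: -8, -5, -1, 4, 10 → 17 (differences are 3, 4, 5, … (increasing by 1 each time)).
So the next element is (-8 : 17).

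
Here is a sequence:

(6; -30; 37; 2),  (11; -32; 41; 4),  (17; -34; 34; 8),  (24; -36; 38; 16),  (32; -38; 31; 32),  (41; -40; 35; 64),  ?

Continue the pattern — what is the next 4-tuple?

(51; -42; 28; 128)

First entry: differences are 5, 6, 7, … (increasing by 1 each time); 6, 11, 17, 24, 32, 41 → 51.
Second entry: −2 each step; -30, -32, -34, -36, -38, -40 → -42.
Third entry: 37, 41, 34, 38, 31, 35 → 28 (alternating steps +4, −7, +4, −7, …).
Fourth entry: ×2 each step; 2, 4, 8, 16, 32, 64 → 128.
Putting it together: (51; -42; 28; 128).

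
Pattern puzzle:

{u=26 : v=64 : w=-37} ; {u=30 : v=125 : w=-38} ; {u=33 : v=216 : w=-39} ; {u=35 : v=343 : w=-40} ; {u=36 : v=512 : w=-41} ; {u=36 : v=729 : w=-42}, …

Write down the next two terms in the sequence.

U: 26, 30, 33, 35, 36, 36 → 35 → 33 (differences are 4, 3, 2, … (decreasing by 1 each time)).
V: perfect cubes: 4³, 5³, 6³, …; 64, 125, 216, 343, 512, 729 → 1000 → 1331.
W — −1 each step: -37, -38, -39, -40, -41, -42 → -43 → -44.
Putting the parts together: {u=35 : v=1000 : w=-43} and then {u=33 : v=1331 : w=-44}.

{u=35 : v=1000 : w=-43}, {u=33 : v=1331 : w=-44}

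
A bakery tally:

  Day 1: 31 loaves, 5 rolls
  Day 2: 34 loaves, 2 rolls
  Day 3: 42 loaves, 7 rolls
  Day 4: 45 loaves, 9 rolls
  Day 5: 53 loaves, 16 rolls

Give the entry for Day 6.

Loaves goes 31, 34, 42, 45, 53 → 56 (alternating steps +3, +8, +3, +8, …).
Rolls: each term is the sum of the two before it; 5, 2, 7, 9, 16 → 25.
Putting it together: 56 loaves, 25 rolls.

56 loaves, 25 rolls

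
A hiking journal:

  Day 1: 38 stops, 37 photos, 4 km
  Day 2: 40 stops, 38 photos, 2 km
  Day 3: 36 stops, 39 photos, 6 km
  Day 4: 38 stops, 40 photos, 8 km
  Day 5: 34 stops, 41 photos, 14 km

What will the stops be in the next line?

36

Stops goes 38, 40, 36, 38, 34 → 36 (alternating steps +2, −4, +2, −4, …).
Photos — +1 each step: 37, 38, 39, 40, 41 → 42.
For the km, each term is the sum of the two before it: 4, 2, 6, 8, 14 → 22.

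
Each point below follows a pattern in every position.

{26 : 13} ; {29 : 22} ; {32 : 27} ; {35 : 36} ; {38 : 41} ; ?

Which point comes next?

For the first part, +3 each step: 26, 29, 32, 35, 38 → 41.
For the second part, alternating steps +9, +5, +9, +5, …: 13, 22, 27, 36, 41 → 50.
So the next point is {41 : 50}.

{41 : 50}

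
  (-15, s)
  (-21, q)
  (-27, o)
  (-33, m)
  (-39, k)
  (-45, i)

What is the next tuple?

First component goes -15, -21, -27, -33, -39, -45 → -51 (−6 each step).
Letter: letters move back 2 places in the alphabet, so s, q, o, m, k, i → g.
Combining the parts gives (-51, g).

(-51, g)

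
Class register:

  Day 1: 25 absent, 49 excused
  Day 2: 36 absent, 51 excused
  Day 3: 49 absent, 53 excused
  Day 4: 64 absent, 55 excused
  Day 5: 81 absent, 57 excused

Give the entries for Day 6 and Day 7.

Absent goes 25, 36, 49, 64, 81 → 100 → 121 (perfect squares: 5², 6², 7², …).
Excused: 49, 51, 53, 55, 57 → 59 → 61 (+2 each step).
Putting the parts together: 100 absent, 59 excused and then 121 absent, 61 excused.

100 absent, 59 excused; 121 absent, 61 excused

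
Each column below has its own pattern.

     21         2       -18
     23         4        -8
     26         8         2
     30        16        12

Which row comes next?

First component — differences are 2, 3, 4, … (increasing by 1 each time): 21, 23, 26, 30 → 35.
Second component goes 2, 4, 8, 16 → 32 (×2 each step).
Third component: +10 each step, so -18, -8, 2, 12 → 22.
Putting it together: 35  32  22.

35  32  22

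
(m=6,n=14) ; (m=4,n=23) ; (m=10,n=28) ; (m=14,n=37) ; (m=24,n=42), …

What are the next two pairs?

For the m, each term is the sum of the two before it: 6, 4, 10, 14, 24 → 38 → 62.
N: 14, 23, 28, 37, 42 → 51 → 56 (alternating steps +9, +5, +9, +5, …).
So the next two pairs are (m=38,n=51) and (m=62,n=56).

(m=38,n=51), (m=62,n=56)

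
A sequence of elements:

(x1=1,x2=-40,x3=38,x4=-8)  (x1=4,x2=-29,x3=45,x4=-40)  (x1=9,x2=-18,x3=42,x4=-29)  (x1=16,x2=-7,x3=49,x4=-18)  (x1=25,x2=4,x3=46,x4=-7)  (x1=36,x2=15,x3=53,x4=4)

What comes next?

(x1=49,x2=26,x3=50,x4=15)

X1: 1, 4, 9, 16, 25, 36 → 49 (perfect squares: 1², 2², 3², …).
For the x2, +11 each step: -40, -29, -18, -7, 4, 15 → 26.
X3: alternating steps +7, −3, +7, −3, …; 38, 45, 42, 49, 46, 53 → 50.
X4 goes -8, -40, -29, -18, -7, 4 → 15 (always the previous value of the x2).
Combining the parts gives (x1=49,x2=26,x3=50,x4=15).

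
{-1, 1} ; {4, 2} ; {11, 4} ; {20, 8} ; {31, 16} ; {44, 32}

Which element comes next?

First entry — differences are 5, 7, 9, … (increasing by 2 each time): -1, 4, 11, 20, 31, 44 → 59.
For the second entry, ×2 each step: 1, 2, 4, 8, 16, 32 → 64.
Putting it together: {59, 64}.

{59, 64}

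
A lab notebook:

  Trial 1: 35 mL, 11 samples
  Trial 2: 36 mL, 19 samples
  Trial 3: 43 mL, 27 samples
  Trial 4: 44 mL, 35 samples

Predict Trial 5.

ML: alternating steps +1, +7, +1, +7, …; 35, 36, 43, 44 → 51.
Samples: +8 each step, so 11, 19, 27, 35 → 43.
Putting it together: 51 mL, 43 samples.

51 mL, 43 samples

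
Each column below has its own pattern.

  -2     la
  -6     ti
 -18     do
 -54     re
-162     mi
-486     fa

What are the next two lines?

First component: ×3 each step, so -2, -6, -18, -54, -162, -486 → -1458 → -4374.
Note — runs through the solfège scale do→ti: la, ti, do, re, mi, fa → sol → la.
So the next two lines are -1458  sol and -4374  la.

-1458  sol; -4374  la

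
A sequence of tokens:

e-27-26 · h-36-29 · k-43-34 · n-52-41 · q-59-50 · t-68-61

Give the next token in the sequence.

w-75-74

Letter: letters move forward 3 places in the alphabet, so e, h, k, n, q, t → w.
Second component goes 27, 36, 43, 52, 59, 68 → 75 (alternating steps +9, +7, +9, +7, …).
Third component: differences are 3, 5, 7, … (increasing by 2 each time); 26, 29, 34, 41, 50, 61 → 74.
Combining the parts gives w-75-74.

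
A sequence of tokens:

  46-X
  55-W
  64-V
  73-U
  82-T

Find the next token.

First component — +9 each step: 46, 55, 64, 73, 82 → 91.
Letter: X, W, V, U, T → S (letters move back 1 place in the alphabet).
So the next token is 91-S.

91-S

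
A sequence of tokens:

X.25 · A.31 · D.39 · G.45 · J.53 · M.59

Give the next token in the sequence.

For the letter, letters move forward 3 places in the alphabet, wrapping Z→A: X, A, D, G, J, M → P.
Second component: alternating steps +6, +8, +6, +8, …, so 25, 31, 39, 45, 53, 59 → 67.
So the next token is P.67.

P.67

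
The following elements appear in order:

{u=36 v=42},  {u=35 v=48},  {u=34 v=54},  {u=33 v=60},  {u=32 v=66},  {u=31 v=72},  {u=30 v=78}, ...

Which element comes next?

{u=29 v=84}

U: −1 each step; 36, 35, 34, 33, 32, 31, 30 → 29.
V: 42, 48, 54, 60, 66, 72, 78 → 84 (+6 each step).
Combining the parts gives {u=29 v=84}.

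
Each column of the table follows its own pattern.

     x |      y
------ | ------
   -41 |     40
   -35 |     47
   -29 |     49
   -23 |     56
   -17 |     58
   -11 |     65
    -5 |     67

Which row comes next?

Column x: +6 each step, so -41, -35, -29, -23, -17, -11, -5 → 1.
For the column y, alternating steps +7, +2, +7, +2, …: 40, 47, 49, 56, 58, 65, 67 → 74.
So the next row is 1  74.

1  74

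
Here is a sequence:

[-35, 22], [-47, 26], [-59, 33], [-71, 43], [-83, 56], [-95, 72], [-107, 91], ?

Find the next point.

[-119, 113]

For the first value, −12 each step: -35, -47, -59, -71, -83, -95, -107 → -119.
Second value: differences are 4, 7, 10, … (increasing by 3 each time); 22, 26, 33, 43, 56, 72, 91 → 113.
Putting it together: [-119, 113].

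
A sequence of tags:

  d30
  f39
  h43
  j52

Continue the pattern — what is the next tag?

Letter: letters move forward 2 places in the alphabet, so d, f, h, j → l.
Second component: 30, 39, 43, 52 → 56 (alternating steps +9, +4, +9, +4, …).
Putting it together: l56.

l56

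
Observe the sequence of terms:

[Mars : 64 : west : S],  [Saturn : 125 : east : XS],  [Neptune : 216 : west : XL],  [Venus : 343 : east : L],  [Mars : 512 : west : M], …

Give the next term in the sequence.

Planet: repeats Mars → Saturn → Neptune → Venus, so Mars, Saturn, Neptune, Venus, Mars → Saturn.
Second component: perfect cubes: 4³, 5³, 6³, …, so 64, 125, 216, 343, 512 → 729.
Direction: alternates west ↔ east; west, east, west, east, west → east.
Size: runs backward through clothing sizes XS→XL; S, XS, XL, L, M → S.
So the next term is [Saturn : 729 : east : S].

[Saturn : 729 : east : S]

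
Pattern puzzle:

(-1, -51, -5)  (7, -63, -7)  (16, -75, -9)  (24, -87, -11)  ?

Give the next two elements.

First component: alternating steps +8, +9, +8, +9, …; -1, 7, 16, 24 → 33 → 41.
Second component: −12 each step; -51, -63, -75, -87 → -99 → -111.
For the third component, −2 each step: -5, -7, -9, -11 → -13 → -15.
So the next two elements are (33, -99, -13) and (41, -111, -15).

(33, -99, -13), (41, -111, -15)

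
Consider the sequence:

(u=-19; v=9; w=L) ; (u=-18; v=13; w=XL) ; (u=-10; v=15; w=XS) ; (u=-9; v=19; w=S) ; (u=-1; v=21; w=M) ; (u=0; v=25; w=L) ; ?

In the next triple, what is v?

U: -19, -18, -10, -9, -1, 0 → 8 (alternating steps +1, +8, +1, +8, …).
For the v, alternating steps +4, +2, +4, +2, …: 9, 13, 15, 19, 21, 25 → 27.
For the w, repeats L → XL → XS → S → M: L, XL, XS, S, M, L → XL.

27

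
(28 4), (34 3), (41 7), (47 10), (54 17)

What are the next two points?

First slot — alternating steps +6, +7, +6, +7, …: 28, 34, 41, 47, 54 → 60 → 67.
Second slot goes 4, 3, 7, 10, 17 → 27 → 44 (each term is the sum of the two before it).
Putting the parts together: (60 27) and then (67 44).

(60 27), (67 44)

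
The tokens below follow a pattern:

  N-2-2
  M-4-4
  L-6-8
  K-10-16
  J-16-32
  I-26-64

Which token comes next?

Letter: letters move back 1 place in the alphabet, so N, M, L, K, J, I → H.
Second component: each term is the sum of the two before it; 2, 4, 6, 10, 16, 26 → 42.
Third component — ×2 each step: 2, 4, 8, 16, 32, 64 → 128.
Combining the parts gives H-42-128.

H-42-128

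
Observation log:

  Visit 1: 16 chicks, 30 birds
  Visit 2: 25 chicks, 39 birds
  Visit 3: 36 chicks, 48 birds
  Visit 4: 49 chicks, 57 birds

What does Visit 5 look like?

Chicks — perfect squares: 4², 5², 6², …: 16, 25, 36, 49 → 64.
Birds — +9 each step: 30, 39, 48, 57 → 66.
Putting it together: 64 chicks, 66 birds.

64 chicks, 66 birds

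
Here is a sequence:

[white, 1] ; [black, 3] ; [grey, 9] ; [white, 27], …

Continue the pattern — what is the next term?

Shade: white, black, grey, white → black (repeats white → black → grey).
Second part goes 1, 3, 9, 27 → 81 (×3 each step).
Combining the parts gives [black, 81].

[black, 81]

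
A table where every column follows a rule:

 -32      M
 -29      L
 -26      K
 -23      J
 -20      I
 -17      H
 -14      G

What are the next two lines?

-11  F; -8  E

First component goes -32, -29, -26, -23, -20, -17, -14 → -11 → -8 (+3 each step).
Letter: letters move back 1 place in the alphabet, so M, L, K, J, I, H, G → F → E.
So the next two lines are -11  F and -8  E.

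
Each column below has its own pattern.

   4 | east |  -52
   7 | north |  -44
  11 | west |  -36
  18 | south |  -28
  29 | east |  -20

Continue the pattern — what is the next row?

47  north  -12

First component: each term is the sum of the two before it; 4, 7, 11, 18, 29 → 47.
For the direction, repeats east → north → west → south: east, north, west, south, east → north.
Third component — +8 each step: -52, -44, -36, -28, -20 → -12.
So the next row is 47  north  -12.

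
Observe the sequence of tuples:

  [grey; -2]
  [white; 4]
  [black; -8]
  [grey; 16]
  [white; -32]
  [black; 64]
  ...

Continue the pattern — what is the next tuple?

[grey; -128]

Shade — repeats grey → white → black: grey, white, black, grey, white, black → grey.
Second coordinate goes -2, 4, -8, 16, -32, 64 → -128 (×(-2) each step).
Combining the parts gives [grey; -128].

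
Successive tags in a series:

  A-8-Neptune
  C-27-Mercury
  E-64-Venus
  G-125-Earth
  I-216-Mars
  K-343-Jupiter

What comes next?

Letter: letters move forward 2 places in the alphabet; A, C, E, G, I, K → M.
Second component: perfect cubes: 2³, 3³, 4³, …; 8, 27, 64, 125, 216, 343 → 512.
Planet: runs through the planets Mercury→Neptune; Neptune, Mercury, Venus, Earth, Mars, Jupiter → Saturn.
Combining the parts gives M-512-Saturn.

M-512-Saturn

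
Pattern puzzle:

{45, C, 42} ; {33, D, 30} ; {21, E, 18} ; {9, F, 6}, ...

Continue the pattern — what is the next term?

{-3, G, -6}

First part: −12 each step; 45, 33, 21, 9 → -3.
Letter goes C, D, E, F → G (letters move forward 1 place in the alphabet).
Third part: always 3 less than the first part, so 42, 30, 18, 6 → -6.
Combining the parts gives {-3, G, -6}.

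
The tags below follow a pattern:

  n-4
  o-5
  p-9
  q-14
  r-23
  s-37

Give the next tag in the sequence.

Letter: letters move forward 1 place in the alphabet, so n, o, p, q, r, s → t.
Second component goes 4, 5, 9, 14, 23, 37 → 60 (each term is the sum of the two before it).
Putting it together: t-60.

t-60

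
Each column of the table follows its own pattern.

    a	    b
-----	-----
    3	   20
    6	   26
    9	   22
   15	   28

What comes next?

For the column a, each term is the sum of the two before it: 3, 6, 9, 15 → 24.
Column b — alternating steps +6, −4, +6, −4, …: 20, 26, 22, 28 → 24.
So the next line is 24  24.

24  24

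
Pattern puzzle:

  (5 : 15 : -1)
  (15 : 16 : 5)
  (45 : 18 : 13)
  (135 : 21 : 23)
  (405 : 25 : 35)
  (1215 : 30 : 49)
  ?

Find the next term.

(3645 : 36 : 65)

First value: ×3 each step, so 5, 15, 45, 135, 405, 1215 → 3645.
Second value — differences are 1, 2, 3, … (increasing by 1 each time): 15, 16, 18, 21, 25, 30 → 36.
Third value: differences are 6, 8, 10, … (increasing by 2 each time); -1, 5, 13, 23, 35, 49 → 65.
Putting it together: (3645 : 36 : 65).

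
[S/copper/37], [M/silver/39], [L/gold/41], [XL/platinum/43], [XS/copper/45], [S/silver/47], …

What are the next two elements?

Size: repeats S → M → L → XL → XS; S, M, L, XL, XS, S → M → L.
Metal: repeats copper → silver → gold → platinum; copper, silver, gold, platinum, copper, silver → gold → platinum.
For the third entry, +2 each step: 37, 39, 41, 43, 45, 47 → 49 → 51.
So the next two elements are [M/gold/49] and [L/platinum/51].

[M/gold/49], [L/platinum/51]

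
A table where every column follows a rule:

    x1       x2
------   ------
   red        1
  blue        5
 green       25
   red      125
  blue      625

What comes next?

Column x1 — repeats red → blue → green: red, blue, green, red, blue → green.
Column x2 goes 1, 5, 25, 125, 625 → 3125 (×5 each step).
So the next row is green  3125.

green  3125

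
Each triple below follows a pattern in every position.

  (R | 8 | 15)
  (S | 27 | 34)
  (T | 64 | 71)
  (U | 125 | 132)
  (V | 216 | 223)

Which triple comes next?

Letter: letters move forward 1 place in the alphabet; R, S, T, U, V → W.
Second part: perfect cubes: 2³, 3³, 4³, …, so 8, 27, 64, 125, 216 → 343.
Third part: always 7 more than the second part; 15, 34, 71, 132, 223 → 350.
Putting it together: (W | 343 | 350).

(W | 343 | 350)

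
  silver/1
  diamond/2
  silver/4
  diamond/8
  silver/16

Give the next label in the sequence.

diamond/32

For the rank, alternates silver ↔ diamond: silver, diamond, silver, diamond, silver → diamond.
Second component: ×2 each step; 1, 2, 4, 8, 16 → 32.
Putting it together: diamond/32.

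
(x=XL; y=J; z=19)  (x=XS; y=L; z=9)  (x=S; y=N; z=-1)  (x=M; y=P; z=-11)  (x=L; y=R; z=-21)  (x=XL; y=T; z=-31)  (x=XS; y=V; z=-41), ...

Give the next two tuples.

X: repeats XL → XS → S → M → L, so XL, XS, S, M, L, XL, XS → S → M.
For the y, letters move forward 2 places in the alphabet: J, L, N, P, R, T, V → X → Z.
Z — −10 each step: 19, 9, -1, -11, -21, -31, -41 → -51 → -61.
Putting the parts together: (x=S; y=X; z=-51) and then (x=M; y=Z; z=-61).

(x=S; y=X; z=-51), (x=M; y=Z; z=-61)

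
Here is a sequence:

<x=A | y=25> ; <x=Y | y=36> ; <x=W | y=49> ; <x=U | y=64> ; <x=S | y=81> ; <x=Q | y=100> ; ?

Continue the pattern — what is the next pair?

X — letters move back 2 places in the alphabet, wrapping A→Z: A, Y, W, U, S, Q → O.
Y — perfect squares: 5², 6², 7², …: 25, 36, 49, 64, 81, 100 → 121.
Putting it together: <x=O | y=121>.

<x=O | y=121>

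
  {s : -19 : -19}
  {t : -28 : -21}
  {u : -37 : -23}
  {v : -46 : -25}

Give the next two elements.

Letter — letters move forward 1 place in the alphabet: s, t, u, v → w → x.
Second slot: -19, -28, -37, -46 → -55 → -64 (−9 each step).
Third slot goes -19, -21, -23, -25 → -27 → -29 (−2 each step).
So the next two elements are {w : -55 : -27} and {x : -64 : -29}.

{w : -55 : -27}, {x : -64 : -29}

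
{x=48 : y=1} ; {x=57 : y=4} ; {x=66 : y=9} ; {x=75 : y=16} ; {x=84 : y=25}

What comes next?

X: 48, 57, 66, 75, 84 → 93 (+9 each step).
For the y, perfect squares: 1², 2², 3², …: 1, 4, 9, 16, 25 → 36.
Combining the parts gives {x=93 : y=36}.

{x=93 : y=36}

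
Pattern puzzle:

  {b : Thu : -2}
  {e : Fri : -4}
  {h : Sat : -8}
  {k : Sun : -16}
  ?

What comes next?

Letter: b, e, h, k → n (letters move forward 3 places in the alphabet).
Day: runs through the weekdays Mon→Sun; Thu, Fri, Sat, Sun → Mon.
Third slot: ×2 each step; -2, -4, -8, -16 → -32.
Combining the parts gives {n : Mon : -32}.

{n : Mon : -32}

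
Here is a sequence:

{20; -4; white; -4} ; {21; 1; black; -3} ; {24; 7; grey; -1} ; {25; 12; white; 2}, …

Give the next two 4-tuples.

{28; 18; black; 6}, {29; 23; grey; 11}

First coordinate: alternating steps +1, +3, +1, +3, …; 20, 21, 24, 25 → 28 → 29.
Second coordinate — alternating steps +5, +6, +5, +6, …: -4, 1, 7, 12 → 18 → 23.
Shade: repeats white → black → grey; white, black, grey, white → black → grey.
Fourth coordinate: differences are 1, 2, 3, … (increasing by 1 each time); -4, -3, -1, 2 → 6 → 11.
So the next two 4-tuples are {28; 18; black; 6} and {29; 23; grey; 11}.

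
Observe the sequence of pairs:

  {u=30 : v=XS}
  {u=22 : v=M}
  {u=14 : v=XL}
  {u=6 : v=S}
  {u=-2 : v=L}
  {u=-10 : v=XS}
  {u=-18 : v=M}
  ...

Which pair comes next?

U — −8 each step: 30, 22, 14, 6, -2, -10, -18 → -26.
V: XS, M, XL, S, L, XS, M → XL (repeats XS → M → XL → S → L).
Combining the parts gives {u=-26 : v=XL}.

{u=-26 : v=XL}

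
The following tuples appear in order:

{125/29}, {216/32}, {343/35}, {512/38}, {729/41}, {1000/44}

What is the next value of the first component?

For the first component, perfect cubes: 5³, 6³, 7³, …: 125, 216, 343, 512, 729, 1000 → 1331.
Second component: +3 each step, so 29, 32, 35, 38, 41, 44 → 47.

1331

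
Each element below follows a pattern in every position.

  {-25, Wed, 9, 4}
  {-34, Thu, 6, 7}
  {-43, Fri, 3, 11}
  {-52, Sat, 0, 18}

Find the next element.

{-61, Sun, -3, 29}

For the first part, −9 each step: -25, -34, -43, -52 → -61.
Day: runs through the weekdays Mon→Sun, so Wed, Thu, Fri, Sat → Sun.
Third part: 9, 6, 3, 0 → -3 (−3 each step).
For the fourth part, each term is the sum of the two before it: 4, 7, 11, 18 → 29.
Putting it together: {-61, Sun, -3, 29}.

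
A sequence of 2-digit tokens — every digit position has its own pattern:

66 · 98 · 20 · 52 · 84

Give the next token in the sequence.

16

First digit: 6, 9, 2, 5, 8 → 1 (+3 each step, mod 10).
Second digit: 6, 8, 0, 2, 4 → 6 (+2 each step, mod 10).
So the next token is 16.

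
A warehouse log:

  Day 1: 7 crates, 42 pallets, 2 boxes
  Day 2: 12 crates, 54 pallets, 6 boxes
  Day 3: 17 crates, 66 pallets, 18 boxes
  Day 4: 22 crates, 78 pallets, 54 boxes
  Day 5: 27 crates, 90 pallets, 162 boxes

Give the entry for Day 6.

32 crates, 102 pallets, 486 boxes

Crates: +5 each step, so 7, 12, 17, 22, 27 → 32.
Pallets goes 42, 54, 66, 78, 90 → 102 (+12 each step).
Boxes: 2, 6, 18, 54, 162 → 486 (×3 each step).
So the next record is 32 crates, 102 pallets, 486 boxes.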